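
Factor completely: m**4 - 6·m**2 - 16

(m**2 + 2)·(m**2 - 8)

Substitute u = m**2 to get a quadratic in u, then factor.
m**2 + 2 is irreducible over ℤ (always positive, so no real roots).
m**2 - 8 is irreducible over ℤ (8 is not a perfect square).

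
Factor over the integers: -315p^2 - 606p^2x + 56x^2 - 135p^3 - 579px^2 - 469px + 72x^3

-(3p + 9x + 7)(5p + 8x)(9p - x)

Group: 5p(-27p^2 - 78px - 63p + 9x^2 + 7x) + 8x(-27p^2 - 78px - 63p + 9x^2 + 7x); both groups contain (-27p^2 - 78px - 63p + 9x^2 + 7x), so (5p + 8x) is a factor with cofactor -27p^2 - 78px - 63p + 9x^2 + 7x.
The cofactor groups again: -27p^2 - 78px - 63p + 9x^2 + 7x = -3p(9p - x) + (-9x - 7)(9p - x); both groups contain (9p - x), giving -(3p + 9x + 7)(9p - x).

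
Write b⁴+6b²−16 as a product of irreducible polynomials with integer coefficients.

Substitute u = b² to get a quadratic in u, then factor.
b²+8 is irreducible over ℤ (always positive, so no real roots).
b²−2 is irreducible over ℤ (2 is not a perfect square).

(b²+8)(b²−2)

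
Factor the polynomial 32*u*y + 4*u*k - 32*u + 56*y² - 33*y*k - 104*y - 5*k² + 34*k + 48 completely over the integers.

Group: 8*y*(4*u + 7*y - 5*k - 6) + (k - 8)*(4*u + 7*y - 5*k - 6); both groups contain (4*u + 7*y - 5*k - 6).

(4*u + 7*y - 5*k - 6)*(8*y + k - 8)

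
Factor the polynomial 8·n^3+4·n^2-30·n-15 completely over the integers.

Group as (8·n^3-30·n) + (4·n^2-15) = 2·n·(4·n^2-15) + (4·n^2-15).
Both groups share the factor (4·n^2-15).

(2·n+1)·(4·n^2-15)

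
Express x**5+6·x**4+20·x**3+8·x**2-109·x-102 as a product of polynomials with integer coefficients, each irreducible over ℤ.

Trying the rational-root candidates, x = 2 is a root, so (x-2) divides it; the quotient is x**4+8·x**3+36·x**2+80·x+51.
Then x = -1 is a root, giving the factor (x+1) and quotient x**3+7·x**2+29·x+51.
Continuing, x = -3 is a root, so (x+3) divides it; the quotient is x**2+4·x+17.
The quadratic x**2+4·x+17 has discriminant -52 < 0 and is irreducible over ℤ.

(x+1)·(x+3)·(x-2)·(x**2+4·x+17)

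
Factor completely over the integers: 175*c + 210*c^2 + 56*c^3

Pull out the common factor 7*c, then factor the remaining trinomial.

7*c*(2*c + 5)*(4*c + 5)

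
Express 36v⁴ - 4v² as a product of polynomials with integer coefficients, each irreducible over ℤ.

Every term has a factor of 4v²; factoring it out leaves 9v² - 1.
Recognize a difference of squares with the parts 3v and 1.

4v²(3v + 1)(3v - 1)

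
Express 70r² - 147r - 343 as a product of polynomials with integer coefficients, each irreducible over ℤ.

7(2r - 7)(5r + 7)

Pull out the common factor 7, then factor the remaining trinomial.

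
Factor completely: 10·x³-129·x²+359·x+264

(2·x-11)·(5·x+3)·(x-8)

By the rational root theorem, x = 8 is a root, so (x-8) divides it; the quotient is 10·x²-49·x-33.
The remaining quadratic factors as (2·x-11)(5·x+3).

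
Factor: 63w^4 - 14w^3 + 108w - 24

(9w - 2)(7w^3 + 12)

Group as (63w^4 + 108w) + (-14w^3 - 24) = 9w(7w^3 + 12) - 2(7w^3 + 12).
Both groups share the factor (7w^3 + 12).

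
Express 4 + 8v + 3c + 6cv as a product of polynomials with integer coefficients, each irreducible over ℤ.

Group as (6cv + 3c) + (8v + 4) = 3c(2v + 1) + 4(2v + 1).
Both groups share the factor (2v + 1).

(2v + 1)(3c + 4)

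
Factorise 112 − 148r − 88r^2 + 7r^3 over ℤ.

Testing divisors of the constant over divisors of the leading coefficient, r = 14 is a root, so (r − 14) is a factor; dividing leaves 7r^2 + 10r − 8.
The remaining quadratic factors as (7r − 4)(r + 2).

(7r − 4)(r + 2)(r − 14)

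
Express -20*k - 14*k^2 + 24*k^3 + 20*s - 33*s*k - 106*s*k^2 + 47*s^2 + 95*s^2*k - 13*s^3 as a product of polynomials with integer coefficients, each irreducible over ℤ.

-(13*s - 4*k + 5)*(s - 6*k - 4)*(s - k)

Group: s*(-13*s^2 + 17*s*k - 5*s - 4*k^2 + 5*k) + (-6*k - 4)*(-13*s^2 + 17*s*k - 5*s - 4*k^2 + 5*k); both groups contain (-13*s^2 + 17*s*k - 5*s - 4*k^2 + 5*k), so (s - 6*k - 4) is a factor with cofactor -13*s^2 + 17*s*k - 5*s - 4*k^2 + 5*k.
The cofactor groups again: -13*s^2 + 17*s*k - 5*s - 4*k^2 + 5*k = -13*s*(s - k) + (4*k - 5)*(s - k); both groups contain (s - k), giving -(13*s - 4*k + 5)*(s - k).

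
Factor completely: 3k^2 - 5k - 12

Need a pair with product 3·(-12) = -36 and sum -5: that's -9 and 4.
Split the middle term: 3k^2 - 9k + 4k - 12 = 3k(k - 3) + 4(k - 3).

(3k + 4)(k - 3)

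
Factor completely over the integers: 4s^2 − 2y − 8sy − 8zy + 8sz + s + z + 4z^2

Group: s(4s + 4z + 1) + (z − 2y)(4s + 4z + 1); both groups contain (4s + 4z + 1).

(4s + 4z + 1)(s + z − 2y)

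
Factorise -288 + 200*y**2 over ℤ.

Pull out the common factor 8; 25*y**2 - 36 is a difference of squares.

8*(5*y + 6)*(5*y - 6)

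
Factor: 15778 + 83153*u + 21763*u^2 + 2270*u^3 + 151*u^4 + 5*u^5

By the rational root theorem, u = -7 is a root, so (u + 7) divides it; the quotient is 5*u^4 + 116*u^3 + 1458*u^2 + 11557*u + 2254.
Continuing, u = -14 is a root, so (u + 14) is a factor; dividing leaves 5*u^3 + 46*u^2 + 814*u + 161.
Next, u = -1/5 is a root, so (5*u + 1) is a factor; dividing leaves u^2 + 9*u + 161.
The quadratic u^2 + 9*u + 161 has discriminant -563 < 0 and is irreducible over ℤ.

(5*u + 1)*(u + 14)*(u + 7)*(u^2 + 9*u + 161)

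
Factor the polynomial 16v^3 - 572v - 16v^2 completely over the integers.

4v(2v + 11)(2v - 13)

Pull out the common factor 4v, then factor the remaining trinomial.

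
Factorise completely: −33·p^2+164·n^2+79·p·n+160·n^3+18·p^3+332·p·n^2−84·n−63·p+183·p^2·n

(3·p+4·n)·(6·p+5·n+7)·(p+8·n−3)

Group: 3·p·(6·p^2+53·p·n−11·p+40·n^2+41·n−21) + 4·n·(6·p^2+53·p·n−11·p+40·n^2+41·n−21); both groups contain (6·p^2+53·p·n−11·p+40·n^2+41·n−21), so (3·p+4·n) is a factor with cofactor 6·p^2+53·p·n−11·p+40·n^2+41·n−21.
The cofactor groups again: 6·p^2+53·p·n−11·p+40·n^2+41·n−21 = 6·p·(p+8·n−3) + (5·n+7)·(p+8·n−3); both groups contain (p+8·n−3), giving (6·p+5·n+7)·(p+8·n−3).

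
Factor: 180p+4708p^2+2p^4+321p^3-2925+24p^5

By the rational root theorem, p = 3/4 is a root, giving the factor (4p-3) and quotient 6p^4+5p^3+84p^2+1240p+975.
Then p = -5 is a root, giving the factor (p+5) and quotient 6p^3-25p^2+209p+195.
Then p = -5/6 is a root, so (6p+5) divides it; the quotient is p^2-5p+39.
The quadratic p^2-5p+39 has discriminant -131 < 0 and is irreducible over ℤ.

(4p-3)(6p+5)(p+5)(p^2-5p+39)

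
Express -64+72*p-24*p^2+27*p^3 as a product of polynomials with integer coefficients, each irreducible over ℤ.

(9*p-8)*(3*p^2+8)

Group as (27*p^3+72*p) + (-24*p^2-64) = 9*p*(3*p^2+8) - 8*(3*p^2+8).
Both groups share the factor (3*p^2+8).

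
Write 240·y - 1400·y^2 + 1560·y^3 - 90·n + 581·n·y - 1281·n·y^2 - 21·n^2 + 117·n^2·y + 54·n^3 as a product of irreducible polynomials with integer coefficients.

Group: 2·n·(27·n^2 - 117·n·y + 30·n + 120·y^2 - 80·y) + (13·y - 3)·(27·n^2 - 117·n·y + 30·n + 120·y^2 - 80·y); both groups contain (27·n^2 - 117·n·y + 30·n + 120·y^2 - 80·y), so (2·n + 13·y - 3) is a factor with cofactor 27·n^2 - 117·n·y + 30·n + 120·y^2 - 80·y.
The cofactor groups again: 27·n^2 - 117·n·y + 30·n + 120·y^2 - 80·y = 9·n·(3·n - 8·y) + (-15·y + 10)·(3·n - 8·y); both groups contain (3·n - 8·y), giving (9·n - 15·y + 10)·(3·n - 8·y).

(2·n + 13·y - 3)·(3·n - 8·y)·(9·n - 15·y + 10)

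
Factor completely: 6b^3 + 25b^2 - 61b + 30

Trying the rational-root candidates, b = 5/6 is a root, so (6b - 5) is a factor; dividing leaves b^2 + 5b - 6.
The remaining quadratic factors as (b - 1)(b + 6).

(6b - 5)(b + 6)(b - 1)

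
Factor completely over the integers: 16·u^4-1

(2·u+1)·(2·u-1)·(4·u^2+1)

Write as (4·u^2)² − (1)², then factor 4·u^2-1 once more.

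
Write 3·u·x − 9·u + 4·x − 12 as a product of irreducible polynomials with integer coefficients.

Group as (3·u·x − 9·u) + (4·x − 12) = 3·u·(x − 3) + 4·(x − 3).
Both groups share the factor (x − 3).

(3·u + 4)·(x − 3)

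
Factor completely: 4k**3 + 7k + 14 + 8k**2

Group as (4k**3 + 7k) + (8k**2 + 14) = k(4k**2 + 7) + 2(4k**2 + 7).
Both groups share the factor (4k**2 + 7).

(k + 2)(4k**2 + 7)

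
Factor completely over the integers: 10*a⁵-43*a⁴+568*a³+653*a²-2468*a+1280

(2*a+5)*(5*a-4)*(a-1)*(a²-5*a+64)

By the rational root theorem, a = -5/2 is a root, giving the factor (2*a+5) and quotient 5*a⁴-34*a³+369*a²-596*a+256.
Then a = 1 is a root, so (a-1) is a factor; dividing leaves 5*a³-29*a²+340*a-256.
Next, a = 4/5 is a root, giving the factor (5*a-4) and quotient a²-5*a+64.
The quadratic a²-5*a+64 has discriminant -231 < 0 and is irreducible over ℤ.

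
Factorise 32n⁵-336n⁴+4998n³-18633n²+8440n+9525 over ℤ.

(2n+1)(4n-15)(4n-5)(n²-6n+127)

Trying the rational-root candidates, n = -1/2 is a root, so (2n+1) divides it; the quotient is 16n⁴-176n³+2587n²-10610n+9525.
Continuing, n = 5/4 is a root, so (4n-5) divides it; the quotient is 4n³-39n²+598n-1905.
Next, n = 15/4 is a root, so (4n-15) divides it; the quotient is n²-6n+127.
The quadratic n²-6n+127 has discriminant -472 < 0 and is irreducible over ℤ.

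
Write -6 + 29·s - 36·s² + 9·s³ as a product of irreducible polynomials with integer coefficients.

(3·s - 1)·(3·s - 2)·(s - 3)

By the rational root theorem, s = 3 is a root, so (s - 3) is a factor; dividing leaves 9·s² - 9·s + 2.
The remaining quadratic factors as (3·s - 2)(3·s - 1).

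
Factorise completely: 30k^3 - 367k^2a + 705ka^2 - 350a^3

Group: k(30k^2 - 67ka + 35a^2) - 10a(30k^2 - 67ka + 35a^2); both groups contain (30k^2 - 67ka + 35a^2), so (k - 10a) is a factor with cofactor 30k^2 - 67ka + 35a^2.
The cofactor groups again: 30k^2 - 67ka + 35a^2 = 6k(5k - 7a) - 5a(5k - 7a); both groups contain (5k - 7a), giving (6k - 5a)(5k - 7a).

(k - 10a)(6k - 5a)(5k - 7a)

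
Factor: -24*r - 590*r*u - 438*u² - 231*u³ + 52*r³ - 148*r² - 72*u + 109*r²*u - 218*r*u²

Group: 4*r*(13*r² + 50*r*u + 2*r + 33*u² + 6*u) + (-7*u - 12)*(13*r² + 50*r*u + 2*r + 33*u² + 6*u); both groups contain (13*r² + 50*r*u + 2*r + 33*u² + 6*u), so (4*r - 7*u - 12) is a factor with cofactor 13*r² + 50*r*u + 2*r + 33*u² + 6*u.
The cofactor groups again: 13*r² + 50*r*u + 2*r + 33*u² + 6*u = 13*r*(r + 3*u) + (11*u + 2)*(r + 3*u); both groups contain (r + 3*u), giving (13*r + 11*u + 2)*(r + 3*u).

(13*r + 11*u + 2)*(4*r - 7*u - 12)*(r + 3*u)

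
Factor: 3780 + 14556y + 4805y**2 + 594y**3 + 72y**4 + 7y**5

(7y + 2)(y + 5)(y + 6)(y**2 - y + 63)

Testing divisors of the constant over divisors of the leading coefficient, y = -5 is a root, so (y + 5) divides it; the quotient is 7y**4 + 37y**3 + 409y**2 + 2760y + 756.
Next, y = -6 is a root, so (y + 6) divides it; the quotient is 7y**3 - 5y**2 + 439y + 126.
Then y = -2/7 is a root, so (7y + 2) divides it; the quotient is y**2 - y + 63.
The quadratic y**2 - y + 63 has discriminant -251 < 0 and is irreducible over ℤ.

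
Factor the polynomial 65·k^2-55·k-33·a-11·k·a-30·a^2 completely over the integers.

Group: 13·k·(5·k+3·a) + (-10·a-11)·(5·k+3·a); both groups contain (5·k+3·a).

(13·k-10·a-11)·(5·k+3·a)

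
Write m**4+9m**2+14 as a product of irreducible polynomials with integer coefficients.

(m**2+2)(m**2+7)

Substitute u = m**2 to get a quadratic in u, then factor.
m**2+7 is irreducible over ℤ (always positive, so no real roots).
m**2+2 is irreducible over ℤ (always positive, so no real roots).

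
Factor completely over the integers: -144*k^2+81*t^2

Factor out 9, leaving 9*t^2-16*k^2, which is a difference of two squares.

9*(3*t-4*k)*(3*t+4*k)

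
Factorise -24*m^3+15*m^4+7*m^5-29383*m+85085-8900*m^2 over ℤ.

Trying the rational-root candidates, m = 13/7 is a root, so (7*m-13) is a factor; dividing leaves m^4+4*m^3+4*m^2-1264*m-6545.
Next, m = -5 is a root, so (m+5) is a factor; dividing leaves m^3-m^2+9*m-1309.
Continuing, m = 11 is a root, giving the factor (m-11) and quotient m^2+10*m+119.
The quadratic m^2+10*m+119 has discriminant -376 < 0 and is irreducible over ℤ.

(7*m-13)*(m+5)*(m-11)*(m^2+10*m+119)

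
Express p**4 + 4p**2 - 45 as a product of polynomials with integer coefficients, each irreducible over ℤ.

(p**2 + 9)(p**2 - 5)

Substitute u = p**2 to get a quadratic in u, then factor.
p**2 + 9 is irreducible over ℤ (sum of squares).
p**2 - 5 is irreducible over ℤ (5 is not a perfect square).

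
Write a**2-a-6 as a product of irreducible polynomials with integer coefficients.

Two integers with product -6 and sum -1 are 2 and -3.

(a+2)·(a-3)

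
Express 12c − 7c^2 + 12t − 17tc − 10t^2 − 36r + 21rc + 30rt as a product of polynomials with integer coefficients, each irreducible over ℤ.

Group: 3r(10t + 7c − 12) + (−t − c)(10t + 7c − 12); both groups contain (10t + 7c − 12).

(3r − t − c)(10t + 7c − 12)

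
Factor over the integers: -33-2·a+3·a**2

Need a pair with product 3·(-33) = -99 and sum -2: that's 9 and -11.
Split the middle term: 3·a**2+9·a - 11·a-33 = 3·a·(a+3) - 11·(a+3).

(3·a-11)·(a+3)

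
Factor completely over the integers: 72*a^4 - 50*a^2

2*a^2*(6*a + 5)*(6*a - 5)

Every term has a factor of 2*a^2. Then 36*a^2 - 25 = (6*a)² − (5)².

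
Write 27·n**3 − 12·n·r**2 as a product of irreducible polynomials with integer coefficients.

3·n·(3·n + 2·r)·(3·n − 2·r)

Every term has a factor of 3·n. Then 9·n**2 − 4·r**2 = (3·n)² − (2·r)².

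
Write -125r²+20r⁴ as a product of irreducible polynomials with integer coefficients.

Every term has a factor of 5r². Then 4r²-25 = (2r)² − (5)².

5r²(2r+5)(2r-5)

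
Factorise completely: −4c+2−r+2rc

Group as (2rc−r) + (−4c+2) = r(2c−1) − 2(2c−1).
Both groups share the factor (2c−1).

(2c−1)(r−2)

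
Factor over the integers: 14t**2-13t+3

(2t-1)(7t-3)

Need a pair with product 14·3 = 42 and sum -13: that's -6 and -7.
Split the middle term: 14t**2-6t - 7t+3 = 2t(7t-3) - (7t-3).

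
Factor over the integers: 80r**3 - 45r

5r(4r + 3)(4r - 3)

Factor out 5r, leaving 16r**2 - 9, which is a difference of two squares.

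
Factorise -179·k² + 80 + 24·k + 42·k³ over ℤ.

(6·k - 5)·(7·k + 4)·(k - 4)

Trying the rational-root candidates, k = 4 is a root, so (k - 4) is a factor; dividing leaves 42·k² - 11·k - 20.
The remaining quadratic factors as (7·k + 4)(6·k - 5).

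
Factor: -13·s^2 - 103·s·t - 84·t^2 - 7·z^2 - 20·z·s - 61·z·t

-(7·z + 13·s + 12·t)·(z + s + 7·t)

Group: -7·z·(z + s + 7·t) + (-13·s - 12·t)·(z + s + 7·t); both groups contain (z + s + 7·t).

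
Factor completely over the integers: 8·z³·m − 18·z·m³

2·m·z·(2·z − 3·m)·(2·z + 3·m)

Factor out 2·z·m, leaving 4·z² − 9·m², which is a difference of two squares.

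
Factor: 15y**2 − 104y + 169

Need a pair with product 15·169 = 2535 and sum −104: that's −39 and −65.
Split the middle term: 15y**2 − 39y − 65y + 169 = 3y(5y − 13) − 13(5y − 13).

(3y − 13)(5y − 13)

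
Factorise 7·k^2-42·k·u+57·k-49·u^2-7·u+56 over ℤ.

(7·k+7·u+8)·(k-7·u+7)

Group: k·(7·k+7·u+8) + (-7·u+7)·(7·k+7·u+8); both groups contain (7·k+7·u+8).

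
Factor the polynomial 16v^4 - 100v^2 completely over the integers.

4v^2(2v + 5)(2v - 5)

Factor out 4v^2, leaving 4v^2 - 25, which is a difference of two squares.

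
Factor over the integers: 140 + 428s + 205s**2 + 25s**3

Trying the rational-root candidates, s = -2/5 is a root, so (5s + 2) divides it; the quotient is 5s**2 + 39s + 70.
The remaining quadratic factors as (s + 5)(5s + 14).

(5s + 14)(5s + 2)(s + 5)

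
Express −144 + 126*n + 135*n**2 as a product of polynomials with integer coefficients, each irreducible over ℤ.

9*(3*n − 2)*(5*n + 8)

Pull out the common factor 9, then factor the remaining trinomial.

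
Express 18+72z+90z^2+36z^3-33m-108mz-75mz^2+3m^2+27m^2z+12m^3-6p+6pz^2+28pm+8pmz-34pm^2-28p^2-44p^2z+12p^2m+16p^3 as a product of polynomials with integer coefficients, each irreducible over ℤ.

Group: 2p(8p^2-10pm-10pz-2p+3m^2+9mz+3m-12z^2-18z-6) + (4m-3z-3)(8p^2-10pm-10pz-2p+3m^2+9mz+3m-12z^2-18z-6); both groups contain (8p^2-10pm-10pz-2p+3m^2+9mz+3m-12z^2-18z-6), so (2p+4m-3z-3) is a factor with cofactor 8p^2-10pm-10pz-2p+3m^2+9mz+3m-12z^2-18z-6.
The cofactor groups again: 8p^2-10pm-10pz-2p+3m^2+9mz+3m-12z^2-18z-6 = 4p(2p-m-4z-2) + (-3m+3z+3)(2p-m-4z-2); both groups contain (2p-m-4z-2), giving (4p-3m+3z+3)(2p-m-4z-2).

(4p-3m+3z+3)(2p-m-4z-2)(2p+4m-3z-3)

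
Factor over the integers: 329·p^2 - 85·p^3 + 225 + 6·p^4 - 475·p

Among the possible rational roots, p = 1 is a root, giving the factor (p - 1) and quotient 6·p^3 - 79·p^2 + 250·p - 225.
Next, p = 9 is a root, so (p - 9) divides it; the quotient is 6·p^2 - 25·p + 25.
The remaining quadratic factors as (2·p - 5)(3·p - 5).

(2·p - 5)·(3·p - 5)·(p - 1)·(p - 9)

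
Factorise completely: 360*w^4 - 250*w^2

Every term has a factor of 10*w^2. Then 36*w^2 - 25 = (6*w)² − (5)².

10*w^2*(6*w + 5)*(6*w - 5)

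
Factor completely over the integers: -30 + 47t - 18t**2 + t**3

Testing divisors of the constant over divisors of the leading coefficient, t = 2 is a root, so (t - 2) divides it; the quotient is t**2 - 16t + 15.
The remaining quadratic factors as (t - 15)(t - 1).

(t - 1)(t - 15)(t - 2)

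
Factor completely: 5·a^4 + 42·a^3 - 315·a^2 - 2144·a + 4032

By the rational root theorem, a = 7 is a root, so (a - 7) is a factor; dividing leaves 5·a^3 + 77·a^2 + 224·a - 576.
Then a = 8/5 is a root, giving the factor (5·a - 8) and quotient a^2 + 17·a + 72.
The remaining quadratic factors as (a + 9)(a + 8).

(5·a - 8)·(a + 8)·(a + 9)·(a - 7)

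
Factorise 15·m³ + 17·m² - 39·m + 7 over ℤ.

(3·m + 7)·(5·m - 1)·(m - 1)

Among the possible rational roots, m = 1 is a root, so (m - 1) is a factor; dividing leaves 15·m² + 32·m - 7.
The remaining quadratic factors as (5·m - 1)(3·m + 7).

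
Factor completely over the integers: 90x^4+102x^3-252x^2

Pull out the common factor 6x^2, then factor the remaining trinomial.

6x^2(3x+7)(5x-6)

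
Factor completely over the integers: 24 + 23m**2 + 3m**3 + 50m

Among the possible rational roots, m = -2/3 is a root, so (3m + 2) is a factor; dividing leaves m**2 + 7m + 12.
The remaining quadratic factors as (m + 3)(m + 4).

(3m + 2)(m + 3)(m + 4)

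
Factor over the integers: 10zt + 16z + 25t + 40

Group as (10zt + 16z) + (25t + 40) = 2z(5t + 8) + 5(5t + 8).
Both groups share the factor (5t + 8).

(2z + 5)(5t + 8)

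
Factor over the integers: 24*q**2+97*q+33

(3*q+11)*(8*q+3)

Need a pair with product 24·33 = 792 and sum 97: that's 9 and 88.
Split the middle term: 24*q**2+9*q + 88*q+33 = 3*q*(8*q+3) + 11*(8*q+3).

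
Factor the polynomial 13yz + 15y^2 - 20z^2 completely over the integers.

Group: 5y(3y + 5z) - 4z(3y + 5z); both groups contain (3y + 5z).

(3y + 5z)(5y - 4z)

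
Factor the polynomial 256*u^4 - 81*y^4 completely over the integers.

(4*u)⁴ − (3*y)⁴ = ((4*u)² − (3*y)²)((4*u)² + (3*y)²); the first factor splits again, the second (16*u^2 + 9*y^2) is irreducible.

(4*u + 3*y)*(4*u - 3*y)*(16*u^2 + 9*y^2)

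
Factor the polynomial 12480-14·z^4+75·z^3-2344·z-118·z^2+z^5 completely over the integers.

(z+5)·(z-6)·(z-8)·(z^2-5·z+52)

Trying the rational-root candidates, z = -5 is a root, giving the factor (z+5) and quotient z^4-19·z^3+170·z^2-968·z+2496.
Next, z = 8 is a root, so (z-8) is a factor; dividing leaves z^3-11·z^2+82·z-312.
Next, z = 6 is a root, giving the factor (z-6) and quotient z^2-5·z+52.
The quadratic z^2-5·z+52 has discriminant -183 < 0 and is irreducible over ℤ.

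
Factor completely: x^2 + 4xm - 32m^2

Group: x(x + 8m) - 4m(x + 8m); both groups contain (x + 8m).

(x - 4m)(x + 8m)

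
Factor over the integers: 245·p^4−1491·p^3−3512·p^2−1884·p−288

Among the possible rational roots, p = −6/5 is a root, so (5·p+6) is a factor; dividing leaves 49·p^3−357·p^2−274·p−48.
Then p = −3/7 is a root, giving the factor (7·p+3) and quotient 7·p^2−54·p−16.
The remaining quadratic factors as (7·p+2)(p−8).

(5·p+6)·(7·p+2)·(7·p+3)·(p−8)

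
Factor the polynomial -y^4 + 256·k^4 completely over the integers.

Write as (16·k^2)² − (y^2)², then factor 16·k^2 - y^2 once more.

(4·k + y)·(4·k - y)·(16·k^2 + y^2)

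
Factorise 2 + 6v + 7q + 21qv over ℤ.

(3v + 1)(7q + 2)

Group as (21qv + 7q) + (6v + 2) = 7q(3v + 1) + 2(3v + 1).
Both groups share the factor (3v + 1).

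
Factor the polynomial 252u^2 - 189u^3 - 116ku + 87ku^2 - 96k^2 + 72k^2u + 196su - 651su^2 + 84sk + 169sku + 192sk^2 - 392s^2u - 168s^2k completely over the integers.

-(7s - 8k + 9u)(3k + 7u)(8s + 3u - 4)

Group: 7s(-24sk - 56su - 9ku + 12k - 21u^2 + 28u) + (-8k + 9u)(-24sk - 56su - 9ku + 12k - 21u^2 + 28u); both groups contain (-24sk - 56su - 9ku + 12k - 21u^2 + 28u), so (7s - 8k + 9u) is a factor with cofactor -24sk - 56su - 9ku + 12k - 21u^2 + 28u.
The cofactor groups again: -24sk - 56su - 9ku + 12k - 21u^2 + 28u = -8s(3k + 7u) + (-3u + 4)(3k + 7u); both groups contain (3k + 7u), giving -(8s + 3u - 4)(3k + 7u).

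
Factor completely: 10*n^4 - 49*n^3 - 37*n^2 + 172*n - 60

By the rational root theorem, n = -2 is a root, so (n + 2) divides it; the quotient is 10*n^3 - 69*n^2 + 101*n - 30.
Then n = 5 is a root, so (n - 5) is a factor; dividing leaves 10*n^2 - 19*n + 6.
The remaining quadratic factors as (2*n - 3)(5*n - 2).

(2*n - 3)*(5*n - 2)*(n + 2)*(n - 5)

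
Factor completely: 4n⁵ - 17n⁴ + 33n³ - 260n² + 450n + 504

(4n + 3)(n - 3)(n - 4)(n² + 2n + 14)

Among the possible rational roots, n = 3 is a root, so (n - 3) is a factor; dividing leaves 4n⁴ - 5n³ + 18n² - 206n - 168.
Continuing, n = -3/4 is a root, giving the factor (4n + 3) and quotient n³ - 2n² + 6n - 56.
Then n = 4 is a root, so (n - 4) is a factor; dividing leaves n² + 2n + 14.
The quadratic n² + 2n + 14 has discriminant -52 < 0 and is irreducible over ℤ.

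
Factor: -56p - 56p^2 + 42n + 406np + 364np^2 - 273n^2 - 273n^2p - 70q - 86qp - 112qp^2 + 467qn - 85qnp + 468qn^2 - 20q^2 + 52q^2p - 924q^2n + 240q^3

(4q - 13n + 2)(5q - 3n + 4p)(12q - 7p - 7)

Group: 5q(48q^2 - 156qn - 28qp - 4q + 91np + 91n - 14p - 14) + (-3n + 4p)(48q^2 - 156qn - 28qp - 4q + 91np + 91n - 14p - 14); both groups contain (48q^2 - 156qn - 28qp - 4q + 91np + 91n - 14p - 14), so (5q - 3n + 4p) is a factor with cofactor 48q^2 - 156qn - 28qp - 4q + 91np + 91n - 14p - 14.
The cofactor groups again: 48q^2 - 156qn - 28qp - 4q + 91np + 91n - 14p - 14 = 4q(12q - 7p - 7) + (-13n + 2)(12q - 7p - 7); both groups contain (12q - 7p - 7), giving (4q - 13n + 2)(12q - 7p - 7).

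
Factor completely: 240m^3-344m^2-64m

8m(5m-8)(6m+1)

Pull out the common factor 8m, then factor the remaining trinomial.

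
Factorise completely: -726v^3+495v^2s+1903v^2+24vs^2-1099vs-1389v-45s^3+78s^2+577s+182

Group: 6v(-121v^2+22vs+297v+15s^2-31s-182) + (-3s-1)(-121v^2+22vs+297v+15s^2-31s-182); both groups contain (-121v^2+22vs+297v+15s^2-31s-182), so (6v-3s-1) is a factor with cofactor -121v^2+22vs+297v+15s^2-31s-182.
The cofactor groups again: -121v^2+22vs+297v+15s^2-31s-182 = -11v(11v+3s-14) + (5s+13)(11v+3s-14); both groups contain (11v+3s-14), giving -(11v-5s-13)(11v+3s-14).

-(6v-3s-1)(11v-5s-13)(11v+3s-14)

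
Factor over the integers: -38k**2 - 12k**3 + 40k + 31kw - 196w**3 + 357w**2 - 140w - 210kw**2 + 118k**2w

Group: 6k(-2k**2 + 21kw - 8k - 49w**2 + 28w) + (4w - 5)(-2k**2 + 21kw - 8k - 49w**2 + 28w); both groups contain (-2k**2 + 21kw - 8k - 49w**2 + 28w), so (6k + 4w - 5) is a factor with cofactor -2k**2 + 21kw - 8k - 49w**2 + 28w.
The cofactor groups again: -2k**2 + 21kw - 8k - 49w**2 + 28w = -2k(k - 7w + 4) + 7w(k - 7w + 4); both groups contain (k - 7w + 4), giving -(2k - 7w)(k - 7w + 4).

-(2k - 7w)(6k + 4w - 5)(k - 7w + 4)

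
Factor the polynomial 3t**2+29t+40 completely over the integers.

Need a pair with product 3·40 = 120 and sum 29: that's 24 and 5.
Split the middle term: 3t**2+24t + 5t+40 = 3t(t+8) + 5(t+8).

(3t+5)(t+8)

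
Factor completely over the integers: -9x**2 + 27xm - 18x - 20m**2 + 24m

-(3x - 4m)(3x - 5m + 6)

Group: -3x(3x - 5m + 6) + 4m(3x - 5m + 6); both groups contain (3x - 5m + 6).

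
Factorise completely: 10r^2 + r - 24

Need a pair with product 10·(-24) = -240 and sum 1: that's -15 and 16.
Split the middle term: 10r^2 - 15r + 16r - 24 = 5r(2r - 3) + 8(2r - 3).

(2r - 3)(5r + 8)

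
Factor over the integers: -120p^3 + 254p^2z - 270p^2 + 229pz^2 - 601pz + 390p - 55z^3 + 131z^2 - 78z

-(4p - 11z + 13)(5p - z)(6p + 5z - 6)

Group: 6p(-20p^2 + 59pz - 65p - 11z^2 + 13z) + (5z - 6)(-20p^2 + 59pz - 65p - 11z^2 + 13z); both groups contain (-20p^2 + 59pz - 65p - 11z^2 + 13z), so (6p + 5z - 6) is a factor with cofactor -20p^2 + 59pz - 65p - 11z^2 + 13z.
The cofactor groups again: -20p^2 + 59pz - 65p - 11z^2 + 13z = -4p(5p - z) + (11z - 13)(5p - z); both groups contain (5p - z), giving -(4p - 11z + 13)(5p - z).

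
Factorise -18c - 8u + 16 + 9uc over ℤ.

(9c - 8)(u - 2)

Group as (9uc - 8u) + (-18c + 16) = u(9c - 8) - 2(9c - 8).
Both groups share the factor (9c - 8).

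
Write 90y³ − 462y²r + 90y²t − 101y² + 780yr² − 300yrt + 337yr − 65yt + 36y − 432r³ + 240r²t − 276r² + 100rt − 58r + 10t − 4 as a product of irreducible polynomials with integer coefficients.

Group: 5y(18y² − 60yr − 13y + 48r² + 20r + 2) + (−9r + 5t − 2)(18y² − 60yr − 13y + 48r² + 20r + 2); both groups contain (18y² − 60yr − 13y + 48r² + 20r + 2), so (5y − 9r + 5t − 2) is a factor with cofactor 18y² − 60yr − 13y + 48r² + 20r + 2.
The cofactor groups again: 18y² − 60yr − 13y + 48r² + 20r + 2 = 9y(2y − 4r − 1) + (−12r − 2)(2y − 4r − 1); both groups contain (2y − 4r − 1), giving (9y − 12r − 2)(2y − 4r − 1).

(9y − 12r − 2)(2y − 4r − 1)(5y − 9r + 5t − 2)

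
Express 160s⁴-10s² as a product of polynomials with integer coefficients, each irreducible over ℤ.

10s²(4s+1)(4s-1)

Factor out 10s², leaving 16s²-1, which is a difference of two squares.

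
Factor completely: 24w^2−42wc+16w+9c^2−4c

Group: 6w(4w−c) + (−9c+4)(4w−c); both groups contain (4w−c).

(6w−9c+4)(4w−c)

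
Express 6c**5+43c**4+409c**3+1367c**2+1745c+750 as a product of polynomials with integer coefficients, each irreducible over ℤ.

Testing divisors of the constant over divisors of the leading coefficient, c = -3/2 is a root, so (2c+3) is a factor; dividing leaves 3c**4+17c**3+179c**2+415c+250.
Next, c = -5/3 is a root, so (3c+5) divides it; the quotient is c**3+4c**2+53c+50.
Then c = -1 is a root, so (c+1) is a factor; dividing leaves c**2+3c+50.
The quadratic c**2+3c+50 has discriminant -191 < 0 and is irreducible over ℤ.

(2c+3)(3c+5)(c+1)(c**2+3c+50)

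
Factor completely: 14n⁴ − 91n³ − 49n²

Pull out the common factor 7n², then factor the remaining trinomial.

7n²(2n + 1)(n − 7)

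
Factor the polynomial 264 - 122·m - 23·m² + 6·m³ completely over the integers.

Trying the rational-root candidates, m = 6 is a root, so (m - 6) is a factor; dividing leaves 6·m² + 13·m - 44.
The remaining quadratic factors as (6·m - 11)(m + 4).

(6·m - 11)·(m + 4)·(m - 6)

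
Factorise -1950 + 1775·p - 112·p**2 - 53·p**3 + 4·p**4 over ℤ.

(4·p - 5)·(p + 6)·(p - 13)·(p - 5)

By the rational root theorem, p = 13 is a root, so (p - 13) divides it; the quotient is 4·p**3 - p**2 - 125·p + 150.
Next, p = 5/4 is a root, so (4·p - 5) divides it; the quotient is p**2 + p - 30.
The remaining quadratic factors as (p + 6)(p - 5).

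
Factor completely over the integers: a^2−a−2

Two integers with product −2 and sum −1 are 1 and −2.

(a+1)*(a−2)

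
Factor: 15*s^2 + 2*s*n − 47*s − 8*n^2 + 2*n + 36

Group: 3*s*(5*s + 4*n − 9) + (−2*n − 4)*(5*s + 4*n − 9); both groups contain (5*s + 4*n − 9).

(3*s − 2*n − 4)*(5*s + 4*n − 9)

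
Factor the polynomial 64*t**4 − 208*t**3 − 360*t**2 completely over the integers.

Pull out the common factor 8*t**2, then factor the remaining trinomial.

8*t**2*(2*t − 9)*(4*t + 5)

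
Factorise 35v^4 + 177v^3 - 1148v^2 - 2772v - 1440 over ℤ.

Among the possible rational roots, v = -6/5 is a root, giving the factor (5v + 6) and quotient 7v^3 + 27v^2 - 262v - 240.
Then v = -6/7 is a root, so (7v + 6) is a factor; dividing leaves v^2 + 3v - 40.
The remaining quadratic factors as (v + 8)(v - 5).

(5v + 6)(7v + 6)(v + 8)(v - 5)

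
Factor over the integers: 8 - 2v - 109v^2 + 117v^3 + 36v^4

(3v - 1)(3v - 2)(4v + 1)(v + 4)

By the rational root theorem, v = -1/4 is a root, giving the factor (4v + 1) and quotient 9v^3 + 27v^2 - 34v + 8.
Then v = 1/3 is a root, so (3v - 1) is a factor; dividing leaves 3v^2 + 10v - 8.
The remaining quadratic factors as (v + 4)(3v - 2).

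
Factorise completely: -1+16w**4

(2w+1)(2w-1)(4w**2+1)

(2w)⁴ − (1)⁴ = ((2w)² − (1)²)((2w)² + (1)²); the first factor splits again, the second (4w**2+1) is irreducible.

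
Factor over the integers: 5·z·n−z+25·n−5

(5·n−1)·(z+5)

Group as (5·z·n−z) + (25·n−5) = z·(5·n−1) + 5·(5·n−1).
Both groups share the factor (5·n−1).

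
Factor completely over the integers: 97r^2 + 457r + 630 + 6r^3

By the rational root theorem, r = -5/2 is a root, so (2r + 5) divides it; the quotient is 3r^2 + 41r + 126.
The remaining quadratic factors as (3r + 14)(r + 9).

(2r + 5)(3r + 14)(r + 9)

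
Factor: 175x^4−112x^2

Pull out the common factor 7x^2; 25x^2−16 is a difference of squares.

7x^2(5x+4)(5x−4)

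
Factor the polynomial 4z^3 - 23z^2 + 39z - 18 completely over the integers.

(4z - 3)(z - 2)(z - 3)

Testing divisors of the constant over divisors of the leading coefficient, z = 3 is a root, so (z - 3) divides it; the quotient is 4z^2 - 11z + 6.
The remaining quadratic factors as (z - 2)(4z - 3).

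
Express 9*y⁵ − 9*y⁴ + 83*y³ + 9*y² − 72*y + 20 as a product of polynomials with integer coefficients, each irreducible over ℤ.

Trying the rational-root candidates, y = 2/3 is a root, so (3*y − 2) divides it; the quotient is 3*y⁴ − y³ + 27*y² + 21*y − 10.
Then y = −1 is a root, so (y + 1) divides it; the quotient is 3*y³ − 4*y² + 31*y − 10.
Continuing, y = 1/3 is a root, so (3*y − 1) divides it; the quotient is y² − y + 10.
The quadratic y² − y + 10 has discriminant −39 < 0 and is irreducible over ℤ.

(3*y − 1)*(3*y − 2)*(y + 1)*(y² − y + 10)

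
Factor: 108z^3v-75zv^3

Pull out the common factor 3zv; 36z^2-25v^2 is a difference of squares.

3vz(6z-5v)(6z+5v)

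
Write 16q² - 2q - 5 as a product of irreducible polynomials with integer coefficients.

Need a pair with product 16·(-5) = -80 and sum -2: that's -10 and 8.
Split the middle term: 16q² - 10q + 8q - 5 = 2q(8q - 5) + (8q - 5).

(2q + 1)(8q - 5)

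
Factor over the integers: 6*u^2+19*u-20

(6*u-5)*(u+4)

Need a pair with product 6·(-20) = -120 and sum 19: that's -5 and 24.
Split the middle term: 6*u^2-5*u + 24*u-20 = u*(6*u-5) + 4*(6*u-5).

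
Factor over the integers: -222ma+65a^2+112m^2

Group: 8m(14m-5a) - 13a(14m-5a); both groups contain (14m-5a).

(8m-13a)(14m-5a)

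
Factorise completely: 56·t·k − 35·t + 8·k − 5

Group as (56·t·k − 35·t) + (8·k − 5) = 7·t·(8·k − 5) + (8·k − 5).
Both groups share the factor (8·k − 5).

(7·t + 1)·(8·k − 5)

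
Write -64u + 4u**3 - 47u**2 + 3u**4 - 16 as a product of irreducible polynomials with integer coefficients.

(3u + 1)(u + 1)(u + 4)(u - 4)

Testing divisors of the constant over divisors of the leading coefficient, u = -1/3 is a root, so (3u + 1) is a factor; dividing leaves u**3 + u**2 - 16u - 16.
Continuing, u = 4 is a root, giving the factor (u - 4) and quotient u**2 + 5u + 4.
The remaining quadratic factors as (u + 4)(u + 1).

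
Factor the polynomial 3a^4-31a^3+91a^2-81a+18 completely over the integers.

By the rational root theorem, a = 1/3 is a root, giving the factor (3a-1) and quotient a^3-10a^2+27a-18.
Next, a = 1 is a root, so (a-1) divides it; the quotient is a^2-9a+18.
The remaining quadratic factors as (a-3)(a-6).

(3a-1)(a-1)(a-3)(a-6)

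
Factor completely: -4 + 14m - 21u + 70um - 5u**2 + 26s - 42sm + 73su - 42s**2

-(14s - u + 14m - 4)(3s - 5u - 1)

Group: -14s(3s - 5u - 1) + (u - 14m + 4)(3s - 5u - 1); both groups contain (3s - 5u - 1).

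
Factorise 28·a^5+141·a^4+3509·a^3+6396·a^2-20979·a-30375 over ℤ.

Trying the rational-root candidates, a = -9/7 is a root, so (7·a+9) divides it; the quotient is 4·a^4+15·a^3+482·a^2+294·a-3375.
Then a = -3 is a root, so (a+3) is a factor; dividing leaves 4·a^3+3·a^2+473·a-1125.
Next, a = 9/4 is a root, so (4·a-9) divides it; the quotient is a^2+3·a+125.
The quadratic a^2+3·a+125 has discriminant -491 < 0 and is irreducible over ℤ.

(4·a-9)·(7·a+9)·(a+3)·(a^2+3·a+125)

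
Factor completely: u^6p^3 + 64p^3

p^3(u^2 + 4)(u^4 − 4u^2 + 16)

Every term has a factor of p^3; factoring it out leaves u^6 + 64.
Recognize a sum of cubes with the parts 4 and u^2.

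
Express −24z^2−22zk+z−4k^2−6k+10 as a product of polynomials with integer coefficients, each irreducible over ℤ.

Group: −3z(8z+2k+5) + (−2k+2)(8z+2k+5); both groups contain (8z+2k+5).

−(3z+2k−2)(8z+2k+5)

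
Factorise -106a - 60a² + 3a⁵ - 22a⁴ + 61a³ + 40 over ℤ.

By the rational root theorem, a = -1 is a root, so (a + 1) divides it; the quotient is 3a⁴ - 25a³ + 86a² - 146a + 40.
Next, a = 4 is a root, so (a - 4) is a factor; dividing leaves 3a³ - 13a² + 34a - 10.
Then a = 1/3 is a root, so (3a - 1) divides it; the quotient is a² - 4a + 10.
The quadratic a² - 4a + 10 has discriminant -24 < 0 and is irreducible over ℤ.

(3a - 1)(a + 1)(a - 4)(a² - 4a + 10)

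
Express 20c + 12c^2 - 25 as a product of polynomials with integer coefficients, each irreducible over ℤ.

Need a pair with product 12·(-25) = -300 and sum 20: that's -10 and 30.
Split the middle term: 12c^2 - 10c + 30c - 25 = 2c(6c - 5) + 5(6c - 5).

(2c + 5)(6c - 5)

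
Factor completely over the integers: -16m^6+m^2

Factor out m^2 first: what remains is -16m^4+1.
Recognize a difference of squares with the parts 1 and 4m^2.
-4m^2+1 is again a difference of squares: (-2m+1)(2m+1).

-m^2(2m+1)(2m-1)(4m^2+1)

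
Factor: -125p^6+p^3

-p^3(5p-1)(25p^2+5p+1)

Factor out p^3 first: what remains is -125p^3+1.
Recognize a difference of cubes with the parts 1 and 5p.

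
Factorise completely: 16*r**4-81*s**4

(2*r+3*s)*(2*r-3*s)*(4*r**2+9*s**2)

Difference of squares twice: with A = 2*r and B = 3*s, A⁴ − B⁴ = (A² − B²)(A² + B²), and A² − B² factors again.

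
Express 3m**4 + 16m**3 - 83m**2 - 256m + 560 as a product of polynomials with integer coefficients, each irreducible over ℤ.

Among the possible rational roots, m = 4 is a root, so (m - 4) is a factor; dividing leaves 3m**3 + 28m**2 + 29m - 140.
Next, m = -7 is a root, so (m + 7) is a factor; dividing leaves 3m**2 + 7m - 20.
The remaining quadratic factors as (m + 4)(3m - 5).

(3m - 5)(m + 4)(m + 7)(m - 4)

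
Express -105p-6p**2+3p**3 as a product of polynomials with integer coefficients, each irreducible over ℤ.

3p(p+5)(p-7)

Pull out the common factor 3p, then factor the remaining trinomial.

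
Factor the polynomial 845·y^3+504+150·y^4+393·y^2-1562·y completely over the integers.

(2·y+9)·(3·y+7)·(5·y-2)·(5·y-4)

Among the possible rational roots, y = 2/5 is a root, so (5·y-2) is a factor; dividing leaves 30·y^3+181·y^2+151·y-252.
Continuing, y = -9/2 is a root, giving the factor (2·y+9) and quotient 15·y^2+23·y-28.
The remaining quadratic factors as (5·y-4)(3·y+7).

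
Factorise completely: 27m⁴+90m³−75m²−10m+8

By the rational root theorem, m = −1/3 is a root, so (3m+1) divides it; the quotient is 9m³+27m²−34m+8.
Continuing, m = 1/3 is a root, so (3m−1) is a factor; dividing leaves 3m²+10m−8.
The remaining quadratic factors as (m+4)(3m−2).

(3m+1)(3m−1)(3m−2)(m+4)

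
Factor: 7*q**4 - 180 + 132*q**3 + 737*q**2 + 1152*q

Testing divisors of the constant over divisors of the leading coefficient, q = 1/7 is a root, so (7*q - 1) divides it; the quotient is q**3 + 19*q**2 + 108*q + 180.
Next, q = -6 is a root, so (q + 6) is a factor; dividing leaves q**2 + 13*q + 30.
The remaining quadratic factors as (q + 10)(q + 3).

(7*q - 1)*(q + 10)*(q + 3)*(q + 6)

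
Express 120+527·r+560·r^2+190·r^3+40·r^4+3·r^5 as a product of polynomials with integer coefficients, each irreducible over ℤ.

Among the possible rational roots, r = -1 is a root, so (r+1) is a factor; dividing leaves 3·r^4+37·r^3+153·r^2+407·r+120.
Continuing, r = -1/3 is a root, so (3·r+1) is a factor; dividing leaves r^3+12·r^2+47·r+120.
Then r = -8 is a root, giving the factor (r+8) and quotient r^2+4·r+15.
The quadratic r^2+4·r+15 has discriminant -44 < 0 and is irreducible over ℤ.

(3·r+1)·(r+1)·(r+8)·(r^2+4·r+15)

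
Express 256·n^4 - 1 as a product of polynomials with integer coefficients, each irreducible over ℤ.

(4·n + 1)·(4·n - 1)·(16·n^2 + 1)

Write as (16·n^2)² − (1)², then factor 16·n^2 - 1 once more.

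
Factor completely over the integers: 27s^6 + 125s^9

Pull out the common factor s^6, leaving 125s^3 + 27.
Recognize a sum of cubes with the parts 3 and 5s.

s^6(5s + 3)(25s^2 - 15s + 9)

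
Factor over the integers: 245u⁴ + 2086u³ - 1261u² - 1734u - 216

Testing divisors of the constant over divisors of the leading coefficient, u = 6/5 is a root, so (5u - 6) divides it; the quotient is 49u³ + 476u² + 319u + 36.
Next, u = -9 is a root, so (u + 9) divides it; the quotient is 49u² + 35u + 4.
The remaining quadratic factors as (7u + 4)(7u + 1).

(5u - 6)(7u + 1)(7u + 4)(u + 9)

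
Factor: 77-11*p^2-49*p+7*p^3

Group as (7*p^3-49*p) + (-11*p^2+77) = 7*p*(p^2-7) - 11*(p^2-7).
Both groups share the factor (p^2-7).

(7*p-11)*(p^2-7)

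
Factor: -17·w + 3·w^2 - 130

Need a pair with product 3·(-130) = -390 and sum -17: that's -30 and 13.
Split the middle term: 3·w^2 - 30·w + 13·w - 130 = 3·w·(w - 10) + 13·(w - 10).

(3·w + 13)·(w - 10)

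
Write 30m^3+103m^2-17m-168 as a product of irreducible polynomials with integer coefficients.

Testing divisors of the constant over divisors of the leading coefficient, m = -8/5 is a root, giving the factor (5m+8) and quotient 6m^2+11m-21.
The remaining quadratic factors as (m+3)(6m-7).

(5m+8)(6m-7)(m+3)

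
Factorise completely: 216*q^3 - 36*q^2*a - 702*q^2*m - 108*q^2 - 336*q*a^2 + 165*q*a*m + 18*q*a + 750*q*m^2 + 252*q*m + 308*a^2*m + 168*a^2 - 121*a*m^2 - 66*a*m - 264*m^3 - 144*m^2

(12*q - 11*m - 6)*(3*q - 4*a - 3*m)*(6*q + 7*a - 8*m)

Group: 6*q*(36*q^2 - 48*q*a - 69*q*m - 18*q + 44*a*m + 24*a + 33*m^2 + 18*m) + (7*a - 8*m)*(36*q^2 - 48*q*a - 69*q*m - 18*q + 44*a*m + 24*a + 33*m^2 + 18*m); both groups contain (36*q^2 - 48*q*a - 69*q*m - 18*q + 44*a*m + 24*a + 33*m^2 + 18*m), so (6*q + 7*a - 8*m) is a factor with cofactor 36*q^2 - 48*q*a - 69*q*m - 18*q + 44*a*m + 24*a + 33*m^2 + 18*m.
The cofactor groups again: 36*q^2 - 48*q*a - 69*q*m - 18*q + 44*a*m + 24*a + 33*m^2 + 18*m = 12*q*(3*q - 4*a - 3*m) + (-11*m - 6)*(3*q - 4*a - 3*m); both groups contain (3*q - 4*a - 3*m), giving (12*q - 11*m - 6)*(3*q - 4*a - 3*m).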